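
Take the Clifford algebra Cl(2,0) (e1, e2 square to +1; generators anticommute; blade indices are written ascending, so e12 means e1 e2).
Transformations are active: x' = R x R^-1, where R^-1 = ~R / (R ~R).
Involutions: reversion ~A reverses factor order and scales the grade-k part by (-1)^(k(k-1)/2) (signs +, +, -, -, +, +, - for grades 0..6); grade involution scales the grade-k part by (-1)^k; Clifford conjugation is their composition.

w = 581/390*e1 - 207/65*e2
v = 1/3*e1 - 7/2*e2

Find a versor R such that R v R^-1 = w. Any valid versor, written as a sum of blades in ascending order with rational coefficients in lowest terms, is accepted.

Why this works: both vectors square to 445/36, so q(v) = q(w) and R = v + w = 237/130*e1 - 869/130*e2 carries v to w — its own direction survives, the complement (v - w)/2 flips.
Answer: 237/130*e1 - 869/130*e2


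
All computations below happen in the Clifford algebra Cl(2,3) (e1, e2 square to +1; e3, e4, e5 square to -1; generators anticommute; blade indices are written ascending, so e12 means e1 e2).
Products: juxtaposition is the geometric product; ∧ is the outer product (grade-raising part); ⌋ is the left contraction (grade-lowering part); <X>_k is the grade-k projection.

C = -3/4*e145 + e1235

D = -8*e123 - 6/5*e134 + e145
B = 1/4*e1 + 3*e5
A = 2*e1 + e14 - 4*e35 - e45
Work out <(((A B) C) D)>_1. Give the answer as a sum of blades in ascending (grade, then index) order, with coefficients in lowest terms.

step 1: 1/2 + 12*e3 + 11/4*e4 + 6*e15 - e135 + 11/4*e145
step 2: 33/16 + e2 + 9/2*e4 - 33/16*e15 + 6*e23 + 3/4*e34 - 12*e125 - 3/8*e145 - 11/4*e234 + 1/2*e1235 + 9*e1345 - 11/4*e12345
step 3: 3/8 - 471/10*e1 + 9*e3 + 33/16*e4 - 34/5*e5 + 33/10*e12 + 67/5*e13 - 22*e14 + 9/2*e15 + 11/4*e23 - 12*e24 - 33/10*e25 + 1929/20*e35 + 22*e45 - 33/2*e123 + 6/5*e124 - 99/40*e134 - 3/4*e135 + 33/16*e145 - 1/2*e234 - 33/2*e235 + 357/5*e245 - 99/40*e345 + 186/5*e1234 - 11/4*e1235 - e1245 + 87/5*e2345 + 6*e12345
step 4: -471/10*e1 + 9*e3 + 33/16*e4 - 34/5*e5
Answer: -471/10*e1 + 9*e3 + 33/16*e4 - 34/5*e5


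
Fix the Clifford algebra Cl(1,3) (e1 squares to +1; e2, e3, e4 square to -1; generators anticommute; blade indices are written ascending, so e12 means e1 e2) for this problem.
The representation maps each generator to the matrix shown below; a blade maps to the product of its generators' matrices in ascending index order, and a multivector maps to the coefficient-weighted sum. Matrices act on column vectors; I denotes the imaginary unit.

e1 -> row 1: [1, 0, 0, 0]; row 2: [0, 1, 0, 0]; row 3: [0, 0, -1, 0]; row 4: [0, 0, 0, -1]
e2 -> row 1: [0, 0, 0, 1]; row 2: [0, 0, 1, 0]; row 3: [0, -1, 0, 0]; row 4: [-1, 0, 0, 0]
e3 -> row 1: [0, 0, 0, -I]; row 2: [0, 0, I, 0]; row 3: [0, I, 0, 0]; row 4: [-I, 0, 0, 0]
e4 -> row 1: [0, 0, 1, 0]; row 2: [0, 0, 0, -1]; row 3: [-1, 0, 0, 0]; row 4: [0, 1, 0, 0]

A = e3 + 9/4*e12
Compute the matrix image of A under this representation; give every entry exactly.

Bivector images (products of the table entries): rho(e12) = rho(e1)rho(e2) = row 1: [0, 0, 0, 1]; row 2: [0, 0, 1, 0]; row 3: [0, 1, 0, 0]; row 4: [1, 0, 0, 0].
M = (1)*rho(e3) + (9/4)*rho(e12), summed entrywise:
Answer: row 1: [0, 0, 0, 9/4 - I]; row 2: [0, 0, 9/4 + I, 0]; row 3: [0, 9/4 + I, 0, 0]; row 4: [9/4 - I, 0, 0, 0]


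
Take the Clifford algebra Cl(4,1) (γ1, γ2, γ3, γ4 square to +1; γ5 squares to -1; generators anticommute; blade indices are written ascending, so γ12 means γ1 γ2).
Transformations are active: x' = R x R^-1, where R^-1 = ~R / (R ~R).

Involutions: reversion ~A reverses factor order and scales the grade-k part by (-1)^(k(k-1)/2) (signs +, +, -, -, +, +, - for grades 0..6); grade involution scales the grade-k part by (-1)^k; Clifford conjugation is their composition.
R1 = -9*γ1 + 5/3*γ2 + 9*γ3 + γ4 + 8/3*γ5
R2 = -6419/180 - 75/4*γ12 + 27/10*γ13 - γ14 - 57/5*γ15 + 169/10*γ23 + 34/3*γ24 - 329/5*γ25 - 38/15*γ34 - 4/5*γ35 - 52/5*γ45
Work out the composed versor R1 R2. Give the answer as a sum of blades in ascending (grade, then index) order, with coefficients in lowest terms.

Distribute over the terms of R1 (each basis-blade product reordered to ascending indices, repeated generators contracted through their squares):
(-9*γ1) R2 = 6419/20*γ1 + 675/4*γ2 - 243/10*γ3 + 9*γ4 + 513/5*γ5 - 1521/10*γ123 - 102*γ124 + 2961/5*γ125 + 114/5*γ134 + 36/5*γ135 + 468/5*γ145
(5/3*γ2) R2 = 125/4*γ1 - 6419/108*γ2 + 169/6*γ3 + 170/9*γ4 - 329/3*γ5 - 9/2*γ123 + 5/3*γ124 + 19*γ125 - 38/9*γ234 - 4/3*γ235 - 52/3*γ245
(9*γ3) R2 = -243/10*γ1 - 1521/10*γ2 - 6419/20*γ3 - 114/5*γ4 - 36/5*γ5 - 675/4*γ123 + 9*γ134 + 513/5*γ135 - 102*γ234 + 2961/5*γ235 - 468/5*γ345
(γ4) R2 = γ1 - 34/3*γ2 + 38/15*γ3 - 6419/180*γ4 - 52/5*γ5 - 75/4*γ124 + 27/10*γ134 + 57/5*γ145 + 169/10*γ234 + 329/5*γ245 + 4/5*γ345
(8/3*γ5) R2 = -152/5*γ1 - 2632/15*γ2 - 32/15*γ3 - 416/15*γ4 - 12838/135*γ5 - 50*γ125 + 36/5*γ135 - 8/3*γ145 + 676/15*γ235 + 272/9*γ245 - 304/45*γ345
Summing the partial products and collecting blades:
Answer: 597/2*γ1 - 30994/135*γ2 - 19001/60*γ3 - 2099/36*γ4 - 16168/135*γ5 - 6507/20*γ123 - 1429/12*γ124 + 2806/5*γ125 + 69/2*γ134 + 117*γ135 + 307/3*γ145 - 8039/90*γ234 + 9539/15*γ235 + 3541/45*γ245 - 896/9*γ345


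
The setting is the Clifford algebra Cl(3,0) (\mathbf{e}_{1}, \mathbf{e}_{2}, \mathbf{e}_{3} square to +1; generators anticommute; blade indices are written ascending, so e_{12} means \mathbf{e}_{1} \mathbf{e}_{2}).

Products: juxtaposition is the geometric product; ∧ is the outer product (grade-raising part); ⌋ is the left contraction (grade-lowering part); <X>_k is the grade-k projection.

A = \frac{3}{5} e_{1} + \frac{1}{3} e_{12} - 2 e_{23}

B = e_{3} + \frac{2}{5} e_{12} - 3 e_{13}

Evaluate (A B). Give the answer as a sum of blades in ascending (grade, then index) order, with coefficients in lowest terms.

step 1: -\frac{2}{15} - \frac{44}{25} e_{2} - \frac{9}{5} e_{3} + 6 e_{12} + \frac{7}{5} e_{13} + e_{23} + \frac{1}{3} e_{123}
Answer: -\frac{2}{15} - \frac{44}{25} e_{2} - \frac{9}{5} e_{3} + 6 e_{12} + \frac{7}{5} e_{13} + e_{23} + \frac{1}{3} e_{123}


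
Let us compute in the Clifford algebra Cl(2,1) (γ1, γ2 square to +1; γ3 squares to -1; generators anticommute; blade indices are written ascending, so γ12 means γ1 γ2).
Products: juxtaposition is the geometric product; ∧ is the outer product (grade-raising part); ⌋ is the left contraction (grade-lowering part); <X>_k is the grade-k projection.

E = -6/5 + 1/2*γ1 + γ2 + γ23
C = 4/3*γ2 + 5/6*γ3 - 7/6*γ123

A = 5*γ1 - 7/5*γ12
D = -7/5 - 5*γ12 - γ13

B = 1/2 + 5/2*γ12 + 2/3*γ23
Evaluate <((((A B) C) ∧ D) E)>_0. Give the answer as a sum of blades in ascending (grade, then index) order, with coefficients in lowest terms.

step 1: 7/2 + 5/2*γ1 + 25/2*γ2 - 7/10*γ12 - 14/15*γ13 + 10/3*γ123
step 2: 115/9 - 7/45*γ1 + 161/45*γ2 + 21/10*γ3 + 5/9*γ12 + 110/9*γ13 + 15/2*γ23 - 154/45*γ123
step 3: -161/9 + 49/225*γ1 - 1127/225*γ2 - 147/50*γ3 - 194/3*γ12 - 269/9*γ13 - 21/2*γ23 - 959/450*γ123
step 4: 91/15 - 85504/1125*γ1 + 39409/2250*γ2 + 26959/1125*γ3 + 1513/30*γ12 - 22679/900*γ13 - 3073/900*γ23 + 13707/500*γ123
step 5: 91/15
Answer: 91/15


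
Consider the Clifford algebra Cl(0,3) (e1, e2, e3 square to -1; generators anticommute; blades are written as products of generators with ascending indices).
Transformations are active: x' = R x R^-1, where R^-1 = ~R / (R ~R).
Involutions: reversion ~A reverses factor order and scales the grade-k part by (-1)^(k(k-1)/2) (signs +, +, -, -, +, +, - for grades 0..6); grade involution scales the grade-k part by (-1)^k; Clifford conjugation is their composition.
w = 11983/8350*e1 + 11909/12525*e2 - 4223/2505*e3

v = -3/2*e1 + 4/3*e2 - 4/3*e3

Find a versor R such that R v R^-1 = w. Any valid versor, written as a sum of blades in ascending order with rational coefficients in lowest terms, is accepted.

Construction: equal norms (both -209/36) license R = v + w = -271/4175*e1 + 28609/12525*e2 - 2521/835*e3 — nothing changes along that direction, while (v - w)/2 changes sign, so v maps onto w.
Answer: -271/4175*e1 + 28609/12525*e2 - 2521/835*e3


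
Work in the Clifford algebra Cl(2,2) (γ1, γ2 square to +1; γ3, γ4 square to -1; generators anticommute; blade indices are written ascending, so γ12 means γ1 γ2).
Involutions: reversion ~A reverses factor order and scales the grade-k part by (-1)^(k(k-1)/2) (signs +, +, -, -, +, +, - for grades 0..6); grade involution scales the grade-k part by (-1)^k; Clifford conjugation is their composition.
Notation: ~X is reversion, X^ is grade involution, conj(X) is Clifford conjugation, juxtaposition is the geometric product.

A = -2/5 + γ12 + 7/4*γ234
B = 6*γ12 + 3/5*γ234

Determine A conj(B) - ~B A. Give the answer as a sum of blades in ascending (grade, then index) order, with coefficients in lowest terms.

first term: 99/20 + 12/5*γ12 + 111/10*γ134 - 6/25*γ234
second term: 141/20 + 12/5*γ12 - 99/10*γ134 + 6/25*γ234
Answer: -21/10 + 21*γ134 - 12/25*γ234


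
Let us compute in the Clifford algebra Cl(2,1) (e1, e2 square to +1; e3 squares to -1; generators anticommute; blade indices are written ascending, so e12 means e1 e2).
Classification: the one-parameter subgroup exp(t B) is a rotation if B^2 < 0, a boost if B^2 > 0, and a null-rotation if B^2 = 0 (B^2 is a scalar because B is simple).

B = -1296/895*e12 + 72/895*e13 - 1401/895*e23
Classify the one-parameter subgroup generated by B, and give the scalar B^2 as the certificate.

B^2 term by term: the squares give (-1296/895)^2*(e12)^2 + (72/895)^2*(e13)^2 + (-1401/895)^2*(e23)^2 = 1679616/801025*(-1) + 5184/801025*(+1) + 1962801/801025*(+1) = 9/25 (each basis 2-blade squares to minus the product of its generators' squares); cross terms between blades sharing an index anticommute and cancel. So B^2 = 9/25.
Answer: boost, certificate B^2 = 9/25. The invariant at work: B^2 = 9/25 is unchanged by conjugation, hence its sign classifies the subgroup whatever basis B is written in.


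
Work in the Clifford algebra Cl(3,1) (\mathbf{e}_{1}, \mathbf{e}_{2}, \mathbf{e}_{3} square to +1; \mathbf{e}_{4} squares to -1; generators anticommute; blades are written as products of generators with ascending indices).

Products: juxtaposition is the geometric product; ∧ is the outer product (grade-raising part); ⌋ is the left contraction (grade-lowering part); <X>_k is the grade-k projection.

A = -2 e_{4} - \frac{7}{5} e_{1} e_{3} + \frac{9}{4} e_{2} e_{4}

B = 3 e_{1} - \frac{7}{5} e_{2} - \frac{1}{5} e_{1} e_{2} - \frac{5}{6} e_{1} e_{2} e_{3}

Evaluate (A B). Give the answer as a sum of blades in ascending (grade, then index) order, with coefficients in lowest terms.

step 1: \frac{7}{6} e_{2} + \frac{21}{5} e_{3} + \frac{63}{20} e_{4} + \frac{129}{20} e_{1} e_{4} + \frac{7}{25} e_{2} e_{3} - \frac{14}{5} e_{2} e_{4} - \frac{49}{25} e_{1} e_{2} e_{3} + \frac{143}{20} e_{1} e_{2} e_{4} - \frac{15}{8} e_{1} e_{3} e_{4} - \frac{5}{3} e_{1} e_{2} e_{3} e_{4}
Answer: \frac{7}{6} e_{2} + \frac{21}{5} e_{3} + \frac{63}{20} e_{4} + \frac{129}{20} e_{1} e_{4} + \frac{7}{25} e_{2} e_{3} - \frac{14}{5} e_{2} e_{4} - \frac{49}{25} e_{1} e_{2} e_{3} + \frac{143}{20} e_{1} e_{2} e_{4} - \frac{15}{8} e_{1} e_{3} e_{4} - \frac{5}{3} e_{1} e_{2} e_{3} e_{4}


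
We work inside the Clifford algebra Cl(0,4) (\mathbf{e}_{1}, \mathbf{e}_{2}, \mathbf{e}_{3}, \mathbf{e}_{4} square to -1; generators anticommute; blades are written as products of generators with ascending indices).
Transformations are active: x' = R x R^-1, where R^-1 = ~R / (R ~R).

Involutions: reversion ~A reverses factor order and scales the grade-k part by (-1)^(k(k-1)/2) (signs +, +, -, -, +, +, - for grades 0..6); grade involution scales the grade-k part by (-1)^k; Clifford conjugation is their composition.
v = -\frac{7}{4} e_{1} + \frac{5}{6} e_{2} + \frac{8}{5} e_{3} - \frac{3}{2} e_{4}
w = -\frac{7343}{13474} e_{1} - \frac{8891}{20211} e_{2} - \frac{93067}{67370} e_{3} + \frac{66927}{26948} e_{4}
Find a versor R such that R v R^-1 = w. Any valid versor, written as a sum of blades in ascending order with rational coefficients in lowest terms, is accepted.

A norm check does it: q(v) = q(w) = -\frac{30841}{3600}, hence R = v + w = -\frac{61845}{26948} e_{1} + \frac{5301}{13474} e_{2} + \frac{2945}{13474} e_{3} + \frac{26505}{26948} e_{4} realises the map — parallel part kept, (v - w)/2 negated, v carried to w.
Answer: -\frac{61845}{26948} e_{1} + \frac{5301}{13474} e_{2} + \frac{2945}{13474} e_{3} + \frac{26505}{26948} e_{4}


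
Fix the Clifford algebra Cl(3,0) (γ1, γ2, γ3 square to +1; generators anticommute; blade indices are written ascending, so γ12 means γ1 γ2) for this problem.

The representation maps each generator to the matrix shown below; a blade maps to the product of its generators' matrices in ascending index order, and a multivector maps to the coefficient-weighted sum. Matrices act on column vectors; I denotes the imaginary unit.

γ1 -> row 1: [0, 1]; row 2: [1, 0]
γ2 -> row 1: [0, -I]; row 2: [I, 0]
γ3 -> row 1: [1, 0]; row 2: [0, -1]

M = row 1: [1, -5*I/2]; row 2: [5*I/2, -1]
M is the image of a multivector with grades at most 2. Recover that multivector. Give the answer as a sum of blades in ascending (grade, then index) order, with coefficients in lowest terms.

Method: 1, rho(γ1), rho(γ2), rho(γ3) form a trace-orthogonal basis of the 2x2 complex matrices (tr(X Y) = 2 if X = Y, else 0), so M = m0*1 + m1*rho(γ1) + m2*rho(γ2) + m3*rho(γ3) with m0 = tr(M)/2 = 0, m1 = tr(M rho(γ1))/2 = 0, m2 = tr(M rho(γ2))/2 = 5/2, m3 = tr(M rho(γ3))/2 = 1.
Multiplying table entries, the bivector images are rho(γ12) = I*rho(γ3), rho(γ13) = -I*rho(γ2), rho(γ23) = I*rho(γ1); with real blade coefficients the real parts of m0..m3 are the coefficients of 1, γ1, γ2, γ3 and the imaginary parts give the bivectors (γ23: Im m1, γ13: -Im m2, γ12: Im m3).
Answer: 5/2*γ2 + γ3


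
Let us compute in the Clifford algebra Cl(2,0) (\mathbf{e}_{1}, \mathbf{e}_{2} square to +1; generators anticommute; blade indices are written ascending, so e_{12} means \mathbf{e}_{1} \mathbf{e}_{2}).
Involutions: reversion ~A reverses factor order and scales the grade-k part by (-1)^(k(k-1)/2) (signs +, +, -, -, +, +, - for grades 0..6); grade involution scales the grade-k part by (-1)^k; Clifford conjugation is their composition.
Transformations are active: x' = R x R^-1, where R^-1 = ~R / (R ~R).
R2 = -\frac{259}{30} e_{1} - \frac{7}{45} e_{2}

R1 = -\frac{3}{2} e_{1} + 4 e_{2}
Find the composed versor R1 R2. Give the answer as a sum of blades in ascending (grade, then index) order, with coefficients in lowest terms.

Distribute over the terms of R1 (each basis-blade product reordered to ascending indices, repeated generators contracted through their squares):
(-\frac{3}{2} e_{1}) R2 = \frac{259}{20} + \frac{7}{30} e_{12}
(4 e_{2}) R2 = -\frac{28}{45} + \frac{518}{15} e_{12}
Summing the partial products and collecting blades:
Answer: \frac{2219}{180} + \frac{1043}{30} e_{12}


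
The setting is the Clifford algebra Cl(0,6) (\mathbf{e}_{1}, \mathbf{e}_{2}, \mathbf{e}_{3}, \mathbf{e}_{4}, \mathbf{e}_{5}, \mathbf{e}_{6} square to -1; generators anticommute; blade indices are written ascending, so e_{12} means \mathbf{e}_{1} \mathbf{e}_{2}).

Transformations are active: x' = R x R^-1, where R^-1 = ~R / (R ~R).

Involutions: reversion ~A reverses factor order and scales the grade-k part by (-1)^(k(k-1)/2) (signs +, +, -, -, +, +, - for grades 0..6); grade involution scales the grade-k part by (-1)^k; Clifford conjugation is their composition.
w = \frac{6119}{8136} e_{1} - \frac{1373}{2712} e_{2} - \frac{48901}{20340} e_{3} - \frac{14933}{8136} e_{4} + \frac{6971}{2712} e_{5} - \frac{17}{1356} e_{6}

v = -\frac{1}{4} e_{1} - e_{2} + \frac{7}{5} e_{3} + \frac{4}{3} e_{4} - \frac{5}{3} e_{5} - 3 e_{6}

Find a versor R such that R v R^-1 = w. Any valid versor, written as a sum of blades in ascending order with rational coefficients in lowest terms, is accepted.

Since q(v) = q(w) = -\frac{59681}{3600}, the sum R = v + w = \frac{4085}{8136} e_{1} - \frac{4085}{2712} e_{2} - \frac{4085}{4068} e_{3} - \frac{4085}{8136} e_{4} + \frac{817}{904} e_{5} - \frac{4085}{1356} e_{6} does the job whenever invertible.
Answer: \frac{4085}{8136} e_{1} - \frac{4085}{2712} e_{2} - \frac{4085}{4068} e_{3} - \frac{4085}{8136} e_{4} + \frac{817}{904} e_{5} - \frac{4085}{1356} e_{6}


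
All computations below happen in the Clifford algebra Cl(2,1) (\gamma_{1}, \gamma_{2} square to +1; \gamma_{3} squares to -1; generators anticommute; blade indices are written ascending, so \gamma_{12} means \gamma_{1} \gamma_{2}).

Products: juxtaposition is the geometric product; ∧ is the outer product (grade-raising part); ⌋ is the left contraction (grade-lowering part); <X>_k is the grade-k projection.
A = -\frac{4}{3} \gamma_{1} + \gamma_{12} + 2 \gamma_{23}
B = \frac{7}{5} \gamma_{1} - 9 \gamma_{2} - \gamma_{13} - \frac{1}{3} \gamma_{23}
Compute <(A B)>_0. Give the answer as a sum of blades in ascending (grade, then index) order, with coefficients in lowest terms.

step 1: -\frac{38}{15} - 9 \gamma_{1} - \frac{7}{5} \gamma_{2} + \frac{58}{3} \gamma_{3} + 14 \gamma_{12} - \frac{1}{3} \gamma_{13} + \gamma_{23} + \frac{146}{45} \gamma_{123}
step 2: -\frac{38}{15}
Answer: -\frac{38}{15}


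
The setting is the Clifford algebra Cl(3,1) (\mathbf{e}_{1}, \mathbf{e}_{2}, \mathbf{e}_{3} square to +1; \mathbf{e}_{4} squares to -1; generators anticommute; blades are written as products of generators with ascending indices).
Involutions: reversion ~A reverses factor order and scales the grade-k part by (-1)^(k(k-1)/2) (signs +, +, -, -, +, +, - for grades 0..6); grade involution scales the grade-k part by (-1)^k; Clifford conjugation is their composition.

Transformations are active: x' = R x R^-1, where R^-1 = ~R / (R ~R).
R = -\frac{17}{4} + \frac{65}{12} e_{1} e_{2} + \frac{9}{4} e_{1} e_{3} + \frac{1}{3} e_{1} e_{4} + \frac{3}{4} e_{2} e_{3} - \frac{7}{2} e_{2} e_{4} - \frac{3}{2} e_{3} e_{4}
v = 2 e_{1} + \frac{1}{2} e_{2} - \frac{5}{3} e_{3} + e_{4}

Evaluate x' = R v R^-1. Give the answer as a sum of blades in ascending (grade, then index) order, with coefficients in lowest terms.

~R = -\frac{17}{4} - \frac{65}{12} e_{1} e_{2} - \frac{9}{4} e_{1} e_{3} - \frac{1}{3} e_{1} e_{4} - \frac{3}{4} e_{2} e_{3} + \frac{7}{2} e_{2} e_{4} + \frac{3}{2} e_{3} e_{4}, and R ~R = \frac{461}{12}, so R^-1 = ~R / (\frac{461}{12}).
R v = -\frac{79}{8} e_{1} - \frac{257}{24} e_{2} + \frac{89}{24} e_{3} - \frac{17}{3} e_{4} - \frac{623}{72} e_{1} e_{2} e_{3} - \frac{7}{4} e_{1} e_{2} e_{4} - \frac{7}{36} e_{1} e_{3} e_{4} - \frac{35}{6} e_{2} e_{3} e_{4}
Answer: -\frac{449}{922} e_{1} + \frac{1105}{461} e_{2} - \frac{739}{1383} e_{3} - \frac{226}{461} e_{4}


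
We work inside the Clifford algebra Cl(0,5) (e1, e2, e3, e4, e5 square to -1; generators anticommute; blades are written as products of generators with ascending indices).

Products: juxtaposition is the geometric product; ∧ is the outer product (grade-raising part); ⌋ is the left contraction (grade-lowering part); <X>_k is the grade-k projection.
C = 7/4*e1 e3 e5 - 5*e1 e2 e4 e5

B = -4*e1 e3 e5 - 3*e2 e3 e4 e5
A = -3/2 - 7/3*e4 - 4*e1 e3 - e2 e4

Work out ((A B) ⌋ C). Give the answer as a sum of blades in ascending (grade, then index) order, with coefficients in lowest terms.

step 1: -16*e5 + 3*e3 e5 + 6*e1 e3 e5 - 7*e2 e3 e5 + 12*e1 e2 e4 e5 + 28/3*e1 e3 e4 e5 + 9/2*e2 e3 e4 e5 - 4*e1 e2 e3 e4 e5
step 2: -99/2 - 21/4*e1 + 28*e1 e3 + 80*e1 e2 e4
Answer: -99/2 - 21/4*e1 + 28*e1 e3 + 80*e1 e2 e4


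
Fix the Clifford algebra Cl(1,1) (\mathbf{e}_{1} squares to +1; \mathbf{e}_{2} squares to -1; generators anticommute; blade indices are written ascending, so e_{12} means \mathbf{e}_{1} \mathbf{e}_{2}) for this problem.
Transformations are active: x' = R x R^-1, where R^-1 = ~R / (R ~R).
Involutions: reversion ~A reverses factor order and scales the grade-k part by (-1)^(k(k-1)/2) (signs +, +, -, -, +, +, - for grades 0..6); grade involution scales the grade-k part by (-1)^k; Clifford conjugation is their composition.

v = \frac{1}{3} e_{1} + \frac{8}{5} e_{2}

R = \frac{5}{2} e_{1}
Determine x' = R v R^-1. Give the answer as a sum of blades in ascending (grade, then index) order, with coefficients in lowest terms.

~R = \frac{5}{2} e_{1}, and R ~R = \frac{25}{4}, so R^-1 = ~R / (\frac{25}{4}).
R v = \frac{5}{6} + 4 e_{12}
Answer: \frac{1}{3} e_{1} - \frac{8}{5} e_{2}


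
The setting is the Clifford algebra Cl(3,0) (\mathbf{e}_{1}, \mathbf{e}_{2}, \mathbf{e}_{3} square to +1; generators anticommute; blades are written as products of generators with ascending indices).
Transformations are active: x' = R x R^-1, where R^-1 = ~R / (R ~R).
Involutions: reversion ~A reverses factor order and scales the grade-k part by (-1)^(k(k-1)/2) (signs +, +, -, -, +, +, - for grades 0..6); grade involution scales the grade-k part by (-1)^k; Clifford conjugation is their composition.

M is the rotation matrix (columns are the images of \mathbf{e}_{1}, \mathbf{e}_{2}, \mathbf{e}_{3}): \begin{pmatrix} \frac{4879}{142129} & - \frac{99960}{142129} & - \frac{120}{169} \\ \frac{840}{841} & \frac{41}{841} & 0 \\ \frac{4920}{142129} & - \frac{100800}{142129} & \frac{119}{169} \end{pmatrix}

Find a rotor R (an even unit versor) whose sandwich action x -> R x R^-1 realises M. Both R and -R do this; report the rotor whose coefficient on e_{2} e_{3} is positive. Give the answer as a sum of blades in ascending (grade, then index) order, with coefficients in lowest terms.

Method: write R = a + b12*e_{1} e_{2} + b13*e_{1} e_{3} + b23*e_{2} e_{3} with a^2 + b12^2 + b13^2 + b23^2 = 1 (so R^-1 = ~R). Expanding the columns R e_j ~R gives tr M = 4a^2 - 1 and, from the antisymmetric part, M21 - M12 = -4a*b12, M13 - M31 = 4a*b13, M32 - M23 = -4a*b23.
Here tr M = \frac{111887}{142129}, so a^2 = (1 + tr M)/4 = \frac{63504}{142129} and a = ±\frac{252}{377}. Taking a = \frac{252}{377}: M21 - M12 = \frac{241920}{142129}, M13 - M31 = -\frac{105840}{142129}, M32 - M23 = -\frac{100800}{142129}, giving b12 = -\frac{240}{377}, b13 = -\frac{105}{377}, b23 = \frac{100}{377}, i.e. R = \frac{252}{377} - \frac{240}{377} e_{1} e_{2} - \frac{105}{377} e_{1} e_{3} + \frac{100}{377} e_{2} e_{3}.
Its e_{2} e_{3} coefficient is already positive.
Answer: \frac{252}{377} - \frac{240}{377} e_{1} e_{2} - \frac{105}{377} e_{1} e_{3} + \frac{100}{377} e_{2} e_{3}. Note: both R and -R realise this M (trace \frac{111887}{142129}); the covering map identifies them, and the e_{2} e_{3}-coefficient sign is the tie-breaker.


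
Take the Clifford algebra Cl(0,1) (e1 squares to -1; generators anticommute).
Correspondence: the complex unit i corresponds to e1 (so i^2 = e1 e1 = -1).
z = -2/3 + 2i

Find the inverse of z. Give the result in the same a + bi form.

In blades: z = -2/3 + 2*e1.
With qbar = -2/3 - 2*e1 (scalar fixed, mapped units negated), z qbar = 40/9 (the sum of squared coefficients), so z^-1 = qbar / (40/9) = -3/20 - 9/20*e1; translating back:
Answer: -3/20 - 9/20*i


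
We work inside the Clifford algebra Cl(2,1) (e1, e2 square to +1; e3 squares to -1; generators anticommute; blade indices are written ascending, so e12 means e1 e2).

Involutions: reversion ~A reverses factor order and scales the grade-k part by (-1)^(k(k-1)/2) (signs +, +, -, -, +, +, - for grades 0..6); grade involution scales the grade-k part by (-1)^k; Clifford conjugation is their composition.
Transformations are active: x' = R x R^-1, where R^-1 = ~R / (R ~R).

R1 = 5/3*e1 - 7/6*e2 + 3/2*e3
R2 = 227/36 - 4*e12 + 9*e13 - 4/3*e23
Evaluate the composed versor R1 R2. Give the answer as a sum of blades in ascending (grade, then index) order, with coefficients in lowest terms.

Distribute over the terms of R1 (each basis-blade product reordered to ascending indices, repeated generators contracted through their squares):
(5/3*e1) R2 = 1135/108*e1 - 20/3*e2 + 15*e3 - 20/9*e123
(-7/6*e2) R2 = -14/3*e1 - 1589/216*e2 + 14/9*e3 + 21/2*e123
(3/2*e3) R2 = 27/2*e1 - 2*e2 + 227/24*e3 - 6*e123
Summing the partial products and collecting blades:
Answer: 2089/108*e1 - 3461/216*e2 + 1873/72*e3 + 41/18*e123


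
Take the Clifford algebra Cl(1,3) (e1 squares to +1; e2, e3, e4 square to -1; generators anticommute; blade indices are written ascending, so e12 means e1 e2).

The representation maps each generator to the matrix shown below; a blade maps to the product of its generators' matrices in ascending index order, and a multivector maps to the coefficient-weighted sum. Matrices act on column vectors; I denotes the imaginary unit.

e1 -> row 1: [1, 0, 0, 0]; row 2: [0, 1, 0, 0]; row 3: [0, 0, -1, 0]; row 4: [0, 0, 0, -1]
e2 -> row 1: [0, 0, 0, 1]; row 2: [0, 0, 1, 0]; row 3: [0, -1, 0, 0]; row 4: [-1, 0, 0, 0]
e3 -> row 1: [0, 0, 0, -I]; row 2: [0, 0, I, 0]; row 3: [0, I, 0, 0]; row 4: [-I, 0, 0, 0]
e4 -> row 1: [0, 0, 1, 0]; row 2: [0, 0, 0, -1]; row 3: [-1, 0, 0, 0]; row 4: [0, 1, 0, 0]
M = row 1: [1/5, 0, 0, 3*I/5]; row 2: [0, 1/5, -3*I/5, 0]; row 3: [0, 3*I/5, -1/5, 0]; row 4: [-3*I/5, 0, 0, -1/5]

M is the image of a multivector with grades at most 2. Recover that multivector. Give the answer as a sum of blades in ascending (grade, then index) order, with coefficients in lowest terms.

Method: the blade images are trace-orthogonal — tr(rho(e_A) rho(e_B)^-1) = 4 if A = B and 0 otherwise — and rho(e_A)^-1 = (e_A)^2 * rho(e_A) with (e_A)^2 = +1 or -1, so the coefficient of e_A in the preimage is (e_A)^2 * tr(M rho(e_A))/4.
Nonzero projections over blades of grade <= 2: e1: (e1)^2 = +1, tr(M rho(e1)) = 4/5, coefficient 1/5; e13: (e13)^2 = +1, tr(M rho(e13)) = -12/5, coefficient -3/5. Every other blade of grade <= 2 projects to 0.
Answer: 1/5*e1 - 3/5*e13


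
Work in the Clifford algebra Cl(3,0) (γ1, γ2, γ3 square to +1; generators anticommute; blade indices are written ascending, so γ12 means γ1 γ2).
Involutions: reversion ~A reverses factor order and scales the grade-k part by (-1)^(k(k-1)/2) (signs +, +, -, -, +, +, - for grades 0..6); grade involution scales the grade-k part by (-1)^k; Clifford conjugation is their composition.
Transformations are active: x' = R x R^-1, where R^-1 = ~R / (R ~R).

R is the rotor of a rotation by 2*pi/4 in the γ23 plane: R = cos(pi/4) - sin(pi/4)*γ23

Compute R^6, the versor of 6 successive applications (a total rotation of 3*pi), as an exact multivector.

Rotor phase runs at HALF the rotation angle; powers of one rotor simply add phase, so after 6 steps in γ23 the phase is 6*pi/4 = 3*pi/2 and R^6 = cos(3*pi/2) - sin(3*pi/2)*γ23.
cos(3*pi/2) = 0 and sin(3*pi/2) = -1, so R^6 = γ23. The net rotation is 1*pi (after discarding 1 full turn, each of which contributes a factor -1 to the rotor); the rotor keeps the half-angle phase exactly.
Answer: γ23


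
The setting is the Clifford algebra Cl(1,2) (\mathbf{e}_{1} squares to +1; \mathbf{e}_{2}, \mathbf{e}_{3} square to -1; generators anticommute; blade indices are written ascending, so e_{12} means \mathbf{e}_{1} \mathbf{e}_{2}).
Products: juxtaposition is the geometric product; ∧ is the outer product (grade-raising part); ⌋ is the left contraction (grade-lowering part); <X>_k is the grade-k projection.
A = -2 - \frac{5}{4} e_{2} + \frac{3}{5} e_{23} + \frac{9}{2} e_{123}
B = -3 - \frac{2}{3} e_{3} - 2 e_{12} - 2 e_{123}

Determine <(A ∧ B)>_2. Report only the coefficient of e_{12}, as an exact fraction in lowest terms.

step 1: 6 + \frac{15}{4} e_{2} + \frac{4}{3} e_{3} + 4 e_{12} - \frac{29}{30} e_{23} - \frac{19}{2} e_{123}
step 2: 4 e_{12} - \frac{29}{30} e_{23}
Answer: 4


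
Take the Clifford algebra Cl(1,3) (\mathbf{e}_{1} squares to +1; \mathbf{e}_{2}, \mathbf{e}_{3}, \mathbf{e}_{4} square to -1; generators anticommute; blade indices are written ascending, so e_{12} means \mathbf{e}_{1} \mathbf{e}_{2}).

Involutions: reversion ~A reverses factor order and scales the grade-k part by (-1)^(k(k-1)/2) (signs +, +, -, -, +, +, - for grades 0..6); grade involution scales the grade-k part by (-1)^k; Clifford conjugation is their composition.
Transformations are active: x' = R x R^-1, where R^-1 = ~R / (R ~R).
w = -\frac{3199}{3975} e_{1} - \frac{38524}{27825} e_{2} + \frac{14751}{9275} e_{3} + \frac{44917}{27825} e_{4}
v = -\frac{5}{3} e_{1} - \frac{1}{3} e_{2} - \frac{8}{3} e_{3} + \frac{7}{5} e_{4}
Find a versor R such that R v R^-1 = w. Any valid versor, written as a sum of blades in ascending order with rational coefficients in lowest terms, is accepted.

Equal squares first: v^2 = w^2 = -\frac{1441}{225}. Then v + w = -\frac{9824}{3975} e_{1} - \frac{15933}{9275} e_{2} - \frac{29947}{27825} e_{3} + \frac{83872}{27825} e_{4} is a versor taking v to w, provided it is invertible.
Answer: -\frac{9824}{3975} e_{1} - \frac{15933}{9275} e_{2} - \frac{29947}{27825} e_{3} + \frac{83872}{27825} e_{4}


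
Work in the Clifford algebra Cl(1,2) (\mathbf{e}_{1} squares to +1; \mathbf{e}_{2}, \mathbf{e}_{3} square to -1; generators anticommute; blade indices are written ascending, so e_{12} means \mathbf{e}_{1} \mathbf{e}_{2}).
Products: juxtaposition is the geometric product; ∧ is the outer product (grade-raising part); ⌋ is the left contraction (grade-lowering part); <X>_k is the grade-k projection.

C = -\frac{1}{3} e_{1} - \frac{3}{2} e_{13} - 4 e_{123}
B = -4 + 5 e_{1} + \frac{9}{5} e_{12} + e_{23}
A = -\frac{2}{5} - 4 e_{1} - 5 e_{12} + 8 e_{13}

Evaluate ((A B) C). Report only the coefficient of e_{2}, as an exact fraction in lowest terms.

step 1: -\frac{137}{5} + 14 e_{1} + \frac{89}{5} e_{2} - 40 e_{3} + \frac{682}{25} e_{12} - 27 e_{13} + 14 e_{23} - 4 e_{123}
step 2: \frac{119}{6} + \frac{1877}{15} e_{1} - \frac{7868}{75} e_{2} - \frac{3478}{25} e_{3} - \frac{1996}{15} e_{12} - \frac{1303}{30} e_{13} - \frac{1031}{75} e_{23} + \frac{3949}{30} e_{123}
Answer: -\frac{7868}{75}


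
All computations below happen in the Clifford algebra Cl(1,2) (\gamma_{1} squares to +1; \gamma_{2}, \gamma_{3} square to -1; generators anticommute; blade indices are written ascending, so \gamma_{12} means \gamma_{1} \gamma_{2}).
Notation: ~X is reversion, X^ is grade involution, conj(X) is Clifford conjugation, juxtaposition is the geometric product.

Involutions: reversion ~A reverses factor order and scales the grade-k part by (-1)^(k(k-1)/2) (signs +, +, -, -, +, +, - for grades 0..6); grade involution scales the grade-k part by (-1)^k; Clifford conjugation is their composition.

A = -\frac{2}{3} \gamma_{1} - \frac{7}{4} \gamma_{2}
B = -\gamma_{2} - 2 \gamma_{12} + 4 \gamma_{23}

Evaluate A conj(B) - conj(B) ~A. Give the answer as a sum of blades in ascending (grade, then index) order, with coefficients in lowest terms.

first term: \frac{7}{4} - \frac{7}{2} \gamma_{1} - \frac{4}{3} \gamma_{2} - 7 \gamma_{3} - \frac{2}{3} \gamma_{12} + \frac{8}{3} \gamma_{123}
second term: \frac{7}{4} + \frac{7}{2} \gamma_{1} + \frac{4}{3} \gamma_{2} + 7 \gamma_{3} + \frac{2}{3} \gamma_{12} + \frac{8}{3} \gamma_{123}
Answer: -7 \gamma_{1} - \frac{8}{3} \gamma_{2} - 14 \gamma_{3} - \frac{4}{3} \gamma_{12}


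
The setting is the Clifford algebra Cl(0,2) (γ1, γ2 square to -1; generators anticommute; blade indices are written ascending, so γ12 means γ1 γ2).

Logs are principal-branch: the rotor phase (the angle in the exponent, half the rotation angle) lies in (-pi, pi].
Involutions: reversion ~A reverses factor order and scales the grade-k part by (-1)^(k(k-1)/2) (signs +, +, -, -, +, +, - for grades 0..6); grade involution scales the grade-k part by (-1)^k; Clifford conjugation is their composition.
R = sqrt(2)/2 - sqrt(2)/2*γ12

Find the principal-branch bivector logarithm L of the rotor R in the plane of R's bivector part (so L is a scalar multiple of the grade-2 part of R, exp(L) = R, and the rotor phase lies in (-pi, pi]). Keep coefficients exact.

The scalar part of R is sqrt(2)/2, which fixes the principal-branch rotor phase; the unit plane is then the bivector part divided by the sine of that phase, and L is that plane scaled by the phase.
Concretely: cos(phase) = sqrt(2)/2 gives phase = ±pi/4, and since phase/sin(phase) is even the sign is immaterial: L = (phase/sin(phase)) * <R>_2 = (sqrt(2)*pi/4) * <R>_2.
Answer: -pi/4*γ12


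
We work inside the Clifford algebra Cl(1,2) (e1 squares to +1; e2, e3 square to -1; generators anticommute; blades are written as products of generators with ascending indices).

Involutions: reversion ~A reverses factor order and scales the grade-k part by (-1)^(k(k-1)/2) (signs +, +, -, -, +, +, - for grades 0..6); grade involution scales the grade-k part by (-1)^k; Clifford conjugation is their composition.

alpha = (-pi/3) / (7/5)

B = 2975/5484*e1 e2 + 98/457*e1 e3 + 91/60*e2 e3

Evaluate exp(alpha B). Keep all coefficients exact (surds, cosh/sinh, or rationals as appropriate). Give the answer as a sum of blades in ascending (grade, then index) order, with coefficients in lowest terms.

B^2 term by term: the squares give (2975/5484)^2*(e1 e2)^2 + (98/457)^2*(e1 e3)^2 + (91/60)^2*(e2 e3)^2 = 8850625/30074256*(+1) + 9604/208849*(+1) + 8281/3600*(-1) = -49/25 (each basis 2-blade squares to minus the product of its generators' squares); cross terms between blades sharing an index anticommute and cancel. So B^2 = -49/25.
B^2 = -49/25 — circular case — the even/odd split gives cos and sin: l = 7/5, alpha*l = -pi/3, so exp(alpha B) = cos(-pi/3) + (sin(-pi/3)/(7/5))*B = 1/2 + (-5*sqrt(3)/14)*B.
Answer: 1/2 - 2125*sqrt(3)/10968*e1 e2 - 35*sqrt(3)/457*e1 e3 - 13*sqrt(3)/24*e2 e3


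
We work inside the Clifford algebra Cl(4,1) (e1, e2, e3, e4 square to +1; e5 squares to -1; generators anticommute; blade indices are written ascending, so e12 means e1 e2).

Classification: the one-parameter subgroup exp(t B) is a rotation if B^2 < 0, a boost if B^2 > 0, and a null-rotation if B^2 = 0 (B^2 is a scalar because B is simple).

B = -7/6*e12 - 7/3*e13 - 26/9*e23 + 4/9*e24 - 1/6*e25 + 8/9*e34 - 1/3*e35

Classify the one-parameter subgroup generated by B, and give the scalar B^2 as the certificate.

B^2 term by term: the squares give (-7/6)^2*(e12)^2 + (-7/3)^2*(e13)^2 + (-26/9)^2*(e23)^2 + (4/9)^2*(e24)^2 + (-1/6)^2*(e25)^2 + (8/9)^2*(e34)^2 + (-1/3)^2*(e35)^2 = 49/36*(-1) + 49/9*(-1) + 676/81*(-1) + 16/81*(-1) + 1/36*(+1) + 64/81*(-1) + 1/9*(+1) = -16 (each basis 2-blade squares to minus the product of its generators' squares); cross terms between blades sharing an index anticommute and cancel; the commuting (index-disjoint) pairs give grade-4 terms 2*c*c'*(blade product), which cancel blade by blade — e1234: -56/27 + 56/27 = 0; e1235: 7/9 - 7/9 = 0; e2345: 8/27 - 8/27 = 0 — confirming B is simple. So B^2 = -16.
Answer: rotation, certificate B^2 = -16. Note: conjugating B changes its blade decomposition but never the scalar B^2 = -16, whose sign settles the classification.


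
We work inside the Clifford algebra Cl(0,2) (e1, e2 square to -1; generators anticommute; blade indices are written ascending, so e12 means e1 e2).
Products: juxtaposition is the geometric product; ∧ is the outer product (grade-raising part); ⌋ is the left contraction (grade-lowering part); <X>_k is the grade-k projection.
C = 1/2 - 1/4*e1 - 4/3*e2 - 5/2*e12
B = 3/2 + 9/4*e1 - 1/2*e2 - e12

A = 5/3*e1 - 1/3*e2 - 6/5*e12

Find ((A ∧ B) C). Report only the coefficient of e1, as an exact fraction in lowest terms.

step 1: 5/2*e1 - 1/2*e2 - 113/60*e12
step 2: -19/4 - 1/90*e1 + 1553/240*e2 - 22/5*e12
Answer: -1/90


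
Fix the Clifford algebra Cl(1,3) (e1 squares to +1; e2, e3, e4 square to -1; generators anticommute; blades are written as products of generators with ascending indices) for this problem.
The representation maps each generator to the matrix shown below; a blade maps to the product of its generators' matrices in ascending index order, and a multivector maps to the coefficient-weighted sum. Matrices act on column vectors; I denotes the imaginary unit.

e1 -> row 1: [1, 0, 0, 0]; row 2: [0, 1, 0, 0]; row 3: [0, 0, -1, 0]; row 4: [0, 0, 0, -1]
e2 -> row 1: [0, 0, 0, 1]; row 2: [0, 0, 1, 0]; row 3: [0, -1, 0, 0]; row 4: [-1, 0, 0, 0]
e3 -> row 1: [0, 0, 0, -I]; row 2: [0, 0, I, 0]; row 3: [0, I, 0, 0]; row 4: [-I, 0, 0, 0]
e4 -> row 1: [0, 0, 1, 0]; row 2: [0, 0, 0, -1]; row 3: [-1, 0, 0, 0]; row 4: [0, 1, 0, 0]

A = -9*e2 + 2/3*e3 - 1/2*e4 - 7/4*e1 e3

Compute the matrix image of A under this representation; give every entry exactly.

Bivector images (products of the table entries): rho(e1 e3) = rho(e1)rho(e3) = row 1: [0, 0, 0, -I]; row 2: [0, 0, I, 0]; row 3: [0, -I, 0, 0]; row 4: [I, 0, 0, 0].
M = (-9)*rho(e2) + (2/3)*rho(e3) + (-1/2)*rho(e4) + (-7/4)*rho(e1 e3), summed entrywise:
Answer: row 1: [0, 0, -1/2, -9 + 13*I/12]; row 2: [0, 0, -9 - 13*I/12, 1/2]; row 3: [1/2, 9 + 29*I/12, 0, 0]; row 4: [9 - 29*I/12, -1/2, 0, 0]


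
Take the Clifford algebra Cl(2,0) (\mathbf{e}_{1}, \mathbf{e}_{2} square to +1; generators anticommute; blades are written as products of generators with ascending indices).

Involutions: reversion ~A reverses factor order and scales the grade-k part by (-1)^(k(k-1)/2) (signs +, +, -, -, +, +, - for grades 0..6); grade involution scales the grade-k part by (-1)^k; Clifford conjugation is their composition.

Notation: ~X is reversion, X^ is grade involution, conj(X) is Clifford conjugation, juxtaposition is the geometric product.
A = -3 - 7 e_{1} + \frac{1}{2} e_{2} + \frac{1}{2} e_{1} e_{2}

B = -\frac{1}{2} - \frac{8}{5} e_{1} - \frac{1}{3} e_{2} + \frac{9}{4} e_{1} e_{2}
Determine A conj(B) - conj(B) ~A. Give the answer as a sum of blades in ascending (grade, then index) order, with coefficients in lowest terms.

first term: -\frac{1009}{120} - \frac{1}{120} e_{1} + \frac{137}{10} e_{2} + \frac{101}{30} e_{1} e_{2}
second term: -\frac{1279}{120} - \frac{271}{120} e_{1} - \frac{89}{5} e_{2} + \frac{152}{15} e_{1} e_{2}
Answer: \frac{9}{4} + \frac{9}{4} e_{1} + \frac{63}{2} e_{2} - \frac{203}{30} e_{1} e_{2}


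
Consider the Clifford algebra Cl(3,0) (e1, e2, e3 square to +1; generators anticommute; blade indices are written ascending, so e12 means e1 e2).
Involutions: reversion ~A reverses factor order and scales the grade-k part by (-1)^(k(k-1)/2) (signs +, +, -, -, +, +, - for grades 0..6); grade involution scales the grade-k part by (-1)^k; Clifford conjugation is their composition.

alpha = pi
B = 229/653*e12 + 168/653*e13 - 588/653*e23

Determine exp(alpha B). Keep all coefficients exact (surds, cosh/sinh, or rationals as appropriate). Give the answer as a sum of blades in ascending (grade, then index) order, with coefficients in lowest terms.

B^2 term by term: the squares give (229/653)^2*(e12)^2 + (168/653)^2*(e13)^2 + (-588/653)^2*(e23)^2 = 52441/426409*(-1) + 28224/426409*(-1) + 345744/426409*(-1) = -1 (each basis 2-blade squares to minus the product of its generators' squares); cross terms between blades sharing an index anticommute and cancel. So B^2 = -1.
B^2 = -1 — B^2 < 0, so the exponential closes trigonometrically: l = 1, alpha*l = pi, so exp(alpha B) = cos(pi) + (sin(pi)/1)*B = -1 + (0)*B.
Answer: -1


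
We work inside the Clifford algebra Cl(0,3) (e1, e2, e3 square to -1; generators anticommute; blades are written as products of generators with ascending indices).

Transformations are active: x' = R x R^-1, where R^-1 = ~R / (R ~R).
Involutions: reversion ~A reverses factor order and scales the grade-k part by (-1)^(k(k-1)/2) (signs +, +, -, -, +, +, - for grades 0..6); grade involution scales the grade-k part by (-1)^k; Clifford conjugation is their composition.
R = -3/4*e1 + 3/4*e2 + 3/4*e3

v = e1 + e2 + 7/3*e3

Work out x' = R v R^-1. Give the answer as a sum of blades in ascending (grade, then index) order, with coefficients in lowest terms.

~R = -3/4*e1 + 3/4*e2 + 3/4*e3, and R ~R = -27/16, so R^-1 = ~R / (-27/16).
R v = -7/4 - 3/2*e1 e2 - 5/2*e1 e3 + e2 e3
Answer: -23/9*e1 + 5/9*e2 - 7/9*e3


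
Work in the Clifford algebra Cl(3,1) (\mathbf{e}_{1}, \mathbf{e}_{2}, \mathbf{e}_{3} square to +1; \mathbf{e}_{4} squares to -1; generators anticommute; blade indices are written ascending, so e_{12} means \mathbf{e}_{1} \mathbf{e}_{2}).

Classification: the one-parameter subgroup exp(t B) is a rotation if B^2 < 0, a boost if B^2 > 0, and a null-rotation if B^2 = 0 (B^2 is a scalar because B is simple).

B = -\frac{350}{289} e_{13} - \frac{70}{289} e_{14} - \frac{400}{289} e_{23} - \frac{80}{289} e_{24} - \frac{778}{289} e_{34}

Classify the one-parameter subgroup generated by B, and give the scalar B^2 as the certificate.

B^2 term by term: the squares give (-\frac{350}{289})^2*(e_{13})^2 + (-\frac{70}{289})^2*(e_{14})^2 + (-\frac{400}{289})^2*(e_{23})^2 + (-\frac{80}{289})^2*(e_{24})^2 + (-\frac{778}{289})^2*(e_{34})^2 = \frac{122500}{83521}*(-1) + \frac{4900}{83521}*(+1) + \frac{160000}{83521}*(-1) + \frac{6400}{83521}*(+1) + \frac{605284}{83521}*(+1) = 4 (each basis 2-blade squares to minus the product of its generators' squares); cross terms between blades sharing an index anticommute and cancel; the commuting (index-disjoint) pairs give grade-4 terms 2*c*c'*(blade product), which cancel blade by blade — e_{1234}: -\frac{56000}{83521} + \frac{56000}{83521} = 0 — confirming B is simple. So B^2 = 4.
Answer: boost, certificate B^2 = 4. Certificate logic: 4 is a conjugation-invariant scalar, so its sign fixes rotation versus boost versus null-rotation outright.
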